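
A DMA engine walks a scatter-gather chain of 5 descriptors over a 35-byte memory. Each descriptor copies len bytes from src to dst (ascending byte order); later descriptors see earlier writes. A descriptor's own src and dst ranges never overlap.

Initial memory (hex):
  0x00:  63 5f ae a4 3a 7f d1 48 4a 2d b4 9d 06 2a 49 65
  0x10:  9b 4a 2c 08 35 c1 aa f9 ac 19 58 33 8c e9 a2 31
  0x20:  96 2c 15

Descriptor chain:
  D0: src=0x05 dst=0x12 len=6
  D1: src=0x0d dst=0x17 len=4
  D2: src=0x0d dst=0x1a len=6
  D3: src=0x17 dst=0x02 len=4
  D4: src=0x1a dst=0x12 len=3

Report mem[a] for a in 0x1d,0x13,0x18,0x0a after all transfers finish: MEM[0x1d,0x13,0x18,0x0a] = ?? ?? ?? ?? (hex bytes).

MEM[0x1d,0x13,0x18,0x0a] = 9b 49 49 b4

[0] 0x05->0x12 len=6 : 7f d1 48 4a 2d b4
[1] 0x0d->0x17 len=4 : 2a 49 65 9b
[2] 0x0d->0x1a len=6 : 2a 49 65 9b 4a 7f
[3] 0x17->0x02 len=4 : 2a 49 65 2a
[4] 0x1a->0x12 len=3 : 2a 49 65
query mem[0x1d]=0x9b, mem[0x13]=0x49, mem[0x18]=0x49, mem[0x0a]=0xb4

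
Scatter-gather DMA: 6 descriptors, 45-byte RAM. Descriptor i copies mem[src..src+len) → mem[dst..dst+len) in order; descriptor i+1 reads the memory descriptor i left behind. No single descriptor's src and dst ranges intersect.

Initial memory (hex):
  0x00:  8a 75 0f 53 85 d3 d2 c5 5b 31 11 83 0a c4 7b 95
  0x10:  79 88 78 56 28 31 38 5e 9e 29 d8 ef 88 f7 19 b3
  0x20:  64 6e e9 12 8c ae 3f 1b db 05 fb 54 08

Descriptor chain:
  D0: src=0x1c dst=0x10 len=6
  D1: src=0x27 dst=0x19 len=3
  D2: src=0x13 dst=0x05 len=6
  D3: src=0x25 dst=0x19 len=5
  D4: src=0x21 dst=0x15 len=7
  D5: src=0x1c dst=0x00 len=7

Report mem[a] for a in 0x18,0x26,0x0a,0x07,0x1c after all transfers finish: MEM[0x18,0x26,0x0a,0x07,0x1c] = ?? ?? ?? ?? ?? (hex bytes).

  after D0: wrote 6B at 0x10 = 88f719b3646e
  after D1: wrote 3B at 0x19 = 1bdb05
  after D2: wrote 6B at 0x05 = b3646e385e9e
  after D3: wrote 5B at 0x19 = ae3f1bdb05
  after D4: wrote 7B at 0x15 = 6ee9128cae3f1b
  after D5: wrote 7B at 0x00 = db0519b3646ee9
query mem[0x18]=0x8c, mem[0x26]=0x3f, mem[0x0a]=0x9e, mem[0x07]=0x6e, mem[0x1c]=0xdb

MEM[0x18,0x26,0x0a,0x07,0x1c] = 8c 3f 9e 6e db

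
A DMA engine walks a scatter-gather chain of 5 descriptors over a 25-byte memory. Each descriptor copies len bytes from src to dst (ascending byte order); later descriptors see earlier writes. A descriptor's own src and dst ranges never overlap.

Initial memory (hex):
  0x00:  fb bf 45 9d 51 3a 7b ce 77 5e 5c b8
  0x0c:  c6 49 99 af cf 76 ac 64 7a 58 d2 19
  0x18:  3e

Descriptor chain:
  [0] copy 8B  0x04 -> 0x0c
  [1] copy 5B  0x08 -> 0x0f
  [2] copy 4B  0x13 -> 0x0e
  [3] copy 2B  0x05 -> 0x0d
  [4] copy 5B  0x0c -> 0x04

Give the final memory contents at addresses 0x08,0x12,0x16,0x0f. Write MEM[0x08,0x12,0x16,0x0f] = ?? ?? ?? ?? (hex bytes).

D0: mem[0x0c..0x13] <- [51 3a 7b ce 77 5e 5c b8]
D1: mem[0x0f..0x13] <- [77 5e 5c b8 51]
D2: mem[0x0e..0x11] <- [51 7a 58 d2]
D3: mem[0x0d..0x0e] <- [3a 7b]
D4: mem[0x04..0x08] <- [51 3a 7b 7a 58]
query mem[0x08]=0x58, mem[0x12]=0xb8, mem[0x16]=0xd2, mem[0x0f]=0x7a

MEM[0x08,0x12,0x16,0x0f] = 58 b8 d2 7a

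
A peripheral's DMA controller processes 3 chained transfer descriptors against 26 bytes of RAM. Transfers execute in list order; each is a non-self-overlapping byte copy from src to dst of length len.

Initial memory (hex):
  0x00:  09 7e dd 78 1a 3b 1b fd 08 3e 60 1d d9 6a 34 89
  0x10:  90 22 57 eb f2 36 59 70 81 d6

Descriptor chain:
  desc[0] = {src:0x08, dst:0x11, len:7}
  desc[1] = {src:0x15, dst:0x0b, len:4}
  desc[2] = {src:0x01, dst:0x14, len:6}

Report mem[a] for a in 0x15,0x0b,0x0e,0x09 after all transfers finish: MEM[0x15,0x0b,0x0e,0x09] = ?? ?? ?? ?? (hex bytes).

#0 dst[0x11+7] := {0x08,0x3e,0x60,0x1d,0xd9,0x6a,0x34}
#1 dst[0x0b+4] := {0xd9,0x6a,0x34,0x81}
#2 dst[0x14+6] := {0x7e,0xdd,0x78,0x1a,0x3b,0x1b}
query mem[0x15]=0xdd, mem[0x0b]=0xd9, mem[0x0e]=0x81, mem[0x09]=0x3e

MEM[0x15,0x0b,0x0e,0x09] = dd d9 81 3e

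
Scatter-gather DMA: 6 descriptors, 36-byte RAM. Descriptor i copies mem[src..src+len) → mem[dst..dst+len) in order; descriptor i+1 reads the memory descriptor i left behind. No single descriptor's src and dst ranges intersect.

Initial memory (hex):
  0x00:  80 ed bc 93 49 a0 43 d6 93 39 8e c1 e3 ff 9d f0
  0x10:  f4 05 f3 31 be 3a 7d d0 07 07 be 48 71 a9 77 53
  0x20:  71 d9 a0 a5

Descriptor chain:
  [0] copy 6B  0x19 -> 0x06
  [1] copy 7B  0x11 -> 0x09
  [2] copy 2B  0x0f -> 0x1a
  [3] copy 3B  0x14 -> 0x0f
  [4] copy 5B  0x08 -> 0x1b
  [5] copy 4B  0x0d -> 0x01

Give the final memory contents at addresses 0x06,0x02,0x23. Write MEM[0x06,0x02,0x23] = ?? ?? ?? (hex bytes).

  after D0: wrote 6B at 0x06 = 07be4871a977
  after D1: wrote 7B at 0x09 = 05f331be3a7dd0
  after D2: wrote 2B at 0x1a = d0f4
  after D3: wrote 3B at 0x0f = be3a7d
  after D4: wrote 5B at 0x1b = 4805f331be
  after D5: wrote 4B at 0x01 = 3a7dbe3a
query mem[0x06]=0x07, mem[0x02]=0x7d, mem[0x23]=0xa5

MEM[0x06,0x02,0x23] = 07 7d a5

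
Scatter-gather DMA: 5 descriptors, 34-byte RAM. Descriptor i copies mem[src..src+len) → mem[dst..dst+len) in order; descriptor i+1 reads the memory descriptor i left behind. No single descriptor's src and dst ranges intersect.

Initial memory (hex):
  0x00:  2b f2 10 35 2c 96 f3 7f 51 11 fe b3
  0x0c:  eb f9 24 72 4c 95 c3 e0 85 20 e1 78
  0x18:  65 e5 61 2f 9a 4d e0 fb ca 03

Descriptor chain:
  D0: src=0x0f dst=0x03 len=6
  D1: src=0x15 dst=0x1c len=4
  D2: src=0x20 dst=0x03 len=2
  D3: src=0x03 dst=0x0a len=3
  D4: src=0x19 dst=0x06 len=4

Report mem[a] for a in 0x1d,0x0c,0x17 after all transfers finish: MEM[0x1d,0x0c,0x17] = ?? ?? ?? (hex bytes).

MEM[0x1d,0x0c,0x17] = e1 95 78

[0] 0x0f->0x03 len=6 : 72 4c 95 c3 e0 85
[1] 0x15->0x1c len=4 : 20 e1 78 65
[2] 0x20->0x03 len=2 : ca 03
[3] 0x03->0x0a len=3 : ca 03 95
[4] 0x19->0x06 len=4 : e5 61 2f 20
query mem[0x1d]=0xe1, mem[0x0c]=0x95, mem[0x17]=0x78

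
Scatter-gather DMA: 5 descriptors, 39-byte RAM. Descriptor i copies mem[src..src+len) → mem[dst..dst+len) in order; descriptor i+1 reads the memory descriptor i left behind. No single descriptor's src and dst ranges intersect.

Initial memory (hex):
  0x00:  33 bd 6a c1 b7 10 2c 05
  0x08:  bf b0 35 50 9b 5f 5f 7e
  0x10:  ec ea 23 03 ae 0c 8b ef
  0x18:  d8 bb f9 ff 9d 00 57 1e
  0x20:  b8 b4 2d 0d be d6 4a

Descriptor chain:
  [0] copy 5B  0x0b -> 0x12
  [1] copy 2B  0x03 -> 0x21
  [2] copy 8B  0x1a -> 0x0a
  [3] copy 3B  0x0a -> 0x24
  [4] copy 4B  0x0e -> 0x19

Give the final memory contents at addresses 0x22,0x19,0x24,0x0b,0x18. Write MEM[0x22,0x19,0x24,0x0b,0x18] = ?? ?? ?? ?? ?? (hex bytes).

MEM[0x22,0x19,0x24,0x0b,0x18] = b7 57 f9 ff d8

D0: mem[0x12..0x16] <- [50 9b 5f 5f 7e]
D1: mem[0x21..0x22] <- [c1 b7]
D2: mem[0x0a..0x11] <- [f9 ff 9d 00 57 1e b8 c1]
D3: mem[0x24..0x26] <- [f9 ff 9d]
D4: mem[0x19..0x1c] <- [57 1e b8 c1]
query mem[0x22]=0xb7, mem[0x19]=0x57, mem[0x24]=0xf9, mem[0x0b]=0xff, mem[0x18]=0xd8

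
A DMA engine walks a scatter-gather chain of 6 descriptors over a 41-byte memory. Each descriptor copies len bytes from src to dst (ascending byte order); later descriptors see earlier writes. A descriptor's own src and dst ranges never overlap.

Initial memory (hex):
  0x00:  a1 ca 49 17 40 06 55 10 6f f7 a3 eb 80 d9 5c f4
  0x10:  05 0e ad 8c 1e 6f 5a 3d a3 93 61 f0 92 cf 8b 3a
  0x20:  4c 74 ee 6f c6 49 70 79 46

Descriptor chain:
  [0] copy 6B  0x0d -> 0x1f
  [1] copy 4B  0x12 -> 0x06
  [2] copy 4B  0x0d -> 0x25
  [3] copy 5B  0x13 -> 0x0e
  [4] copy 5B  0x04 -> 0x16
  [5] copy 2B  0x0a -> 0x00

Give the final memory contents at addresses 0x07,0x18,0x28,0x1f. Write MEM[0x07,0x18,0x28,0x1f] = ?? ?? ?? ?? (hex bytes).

#0 dst[0x1f+6] := {0xd9,0x5c,0xf4,0x05,0x0e,0xad}
#1 dst[0x06+4] := {0xad,0x8c,0x1e,0x6f}
#2 dst[0x25+4] := {0xd9,0x5c,0xf4,0x05}
#3 dst[0x0e+5] := {0x8c,0x1e,0x6f,0x5a,0x3d}
#4 dst[0x16+5] := {0x40,0x06,0xad,0x8c,0x1e}
#5 dst[0x00+2] := {0xa3,0xeb}
query mem[0x07]=0x8c, mem[0x18]=0xad, mem[0x28]=0x05, mem[0x1f]=0xd9

MEM[0x07,0x18,0x28,0x1f] = 8c ad 05 d9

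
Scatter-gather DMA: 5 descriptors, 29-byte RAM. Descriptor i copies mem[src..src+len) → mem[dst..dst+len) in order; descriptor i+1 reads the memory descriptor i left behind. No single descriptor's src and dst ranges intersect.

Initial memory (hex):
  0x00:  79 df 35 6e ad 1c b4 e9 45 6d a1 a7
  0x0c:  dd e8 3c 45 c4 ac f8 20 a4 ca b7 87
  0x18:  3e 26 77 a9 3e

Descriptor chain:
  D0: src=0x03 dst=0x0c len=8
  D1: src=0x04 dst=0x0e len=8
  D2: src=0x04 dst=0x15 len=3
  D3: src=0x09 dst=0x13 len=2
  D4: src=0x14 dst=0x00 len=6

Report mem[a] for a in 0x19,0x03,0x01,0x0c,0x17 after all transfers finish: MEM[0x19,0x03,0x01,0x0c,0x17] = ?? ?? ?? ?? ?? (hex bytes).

  after D0: wrote 8B at 0x0c = 6ead1cb4e9456da1
  after D1: wrote 8B at 0x0e = ad1cb4e9456da1a7
  after D2: wrote 3B at 0x15 = ad1cb4
  after D3: wrote 2B at 0x13 = 6da1
  after D4: wrote 6B at 0x00 = a1ad1cb43e26
query mem[0x19]=0x26, mem[0x03]=0xb4, mem[0x01]=0xad, mem[0x0c]=0x6e, mem[0x17]=0xb4

MEM[0x19,0x03,0x01,0x0c,0x17] = 26 b4 ad 6e b4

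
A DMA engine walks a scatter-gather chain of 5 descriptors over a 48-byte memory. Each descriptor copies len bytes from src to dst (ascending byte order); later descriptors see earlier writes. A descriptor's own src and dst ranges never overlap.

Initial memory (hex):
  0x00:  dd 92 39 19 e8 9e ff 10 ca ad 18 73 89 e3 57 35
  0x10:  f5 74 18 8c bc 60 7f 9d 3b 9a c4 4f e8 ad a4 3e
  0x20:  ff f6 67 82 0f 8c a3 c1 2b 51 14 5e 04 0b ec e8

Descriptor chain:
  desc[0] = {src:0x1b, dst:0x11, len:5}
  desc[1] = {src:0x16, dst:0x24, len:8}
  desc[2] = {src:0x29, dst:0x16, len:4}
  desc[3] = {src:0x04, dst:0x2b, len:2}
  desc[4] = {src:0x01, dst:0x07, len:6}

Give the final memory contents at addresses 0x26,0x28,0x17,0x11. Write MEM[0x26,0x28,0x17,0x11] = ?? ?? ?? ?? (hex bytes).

MEM[0x26,0x28,0x17,0x11] = 3b c4 e8 4f

[0] 0x1b->0x11 len=5 : 4f e8 ad a4 3e
[1] 0x16->0x24 len=8 : 7f 9d 3b 9a c4 4f e8 ad
[2] 0x29->0x16 len=4 : 4f e8 ad 04
[3] 0x04->0x2b len=2 : e8 9e
[4] 0x01->0x07 len=6 : 92 39 19 e8 9e ff
query mem[0x26]=0x3b, mem[0x28]=0xc4, mem[0x17]=0xe8, mem[0x11]=0x4f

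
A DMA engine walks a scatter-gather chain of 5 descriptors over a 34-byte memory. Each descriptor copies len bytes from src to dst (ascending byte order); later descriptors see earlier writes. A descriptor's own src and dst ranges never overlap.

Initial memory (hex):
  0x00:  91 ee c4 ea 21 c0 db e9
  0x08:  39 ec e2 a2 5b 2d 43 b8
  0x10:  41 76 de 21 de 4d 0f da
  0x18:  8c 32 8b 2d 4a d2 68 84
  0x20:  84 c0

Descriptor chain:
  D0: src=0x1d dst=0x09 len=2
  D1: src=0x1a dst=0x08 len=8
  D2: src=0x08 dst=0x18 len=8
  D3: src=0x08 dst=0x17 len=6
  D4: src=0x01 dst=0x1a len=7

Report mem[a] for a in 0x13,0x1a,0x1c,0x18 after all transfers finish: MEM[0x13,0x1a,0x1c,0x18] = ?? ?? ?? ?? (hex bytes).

  after D0: wrote 2B at 0x09 = d268
  after D1: wrote 8B at 0x08 = 8b2d4ad2688484c0
  after D2: wrote 8B at 0x18 = 8b2d4ad2688484c0
  after D3: wrote 6B at 0x17 = 8b2d4ad26884
  after D4: wrote 7B at 0x1a = eec4ea21c0dbe9
query mem[0x13]=0x21, mem[0x1a]=0xee, mem[0x1c]=0xea, mem[0x18]=0x2d

MEM[0x13,0x1a,0x1c,0x18] = 21 ee ea 2d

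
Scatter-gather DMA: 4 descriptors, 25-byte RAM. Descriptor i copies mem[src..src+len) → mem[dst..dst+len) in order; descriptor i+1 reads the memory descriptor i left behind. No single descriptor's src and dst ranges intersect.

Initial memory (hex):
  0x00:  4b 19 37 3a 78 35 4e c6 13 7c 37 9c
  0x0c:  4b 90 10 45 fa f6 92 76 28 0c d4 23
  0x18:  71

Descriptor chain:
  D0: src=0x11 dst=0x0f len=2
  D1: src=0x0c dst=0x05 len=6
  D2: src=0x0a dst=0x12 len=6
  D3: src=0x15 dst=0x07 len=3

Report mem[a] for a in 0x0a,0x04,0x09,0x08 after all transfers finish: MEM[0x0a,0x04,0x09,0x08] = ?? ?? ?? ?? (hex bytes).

  after D0: wrote 2B at 0x0f = f692
  after D1: wrote 6B at 0x05 = 4b9010f692f6
  after D2: wrote 6B at 0x12 = f69c4b9010f6
  after D3: wrote 3B at 0x07 = 9010f6
query mem[0x0a]=0xf6, mem[0x04]=0x78, mem[0x09]=0xf6, mem[0x08]=0x10

MEM[0x0a,0x04,0x09,0x08] = f6 78 f6 10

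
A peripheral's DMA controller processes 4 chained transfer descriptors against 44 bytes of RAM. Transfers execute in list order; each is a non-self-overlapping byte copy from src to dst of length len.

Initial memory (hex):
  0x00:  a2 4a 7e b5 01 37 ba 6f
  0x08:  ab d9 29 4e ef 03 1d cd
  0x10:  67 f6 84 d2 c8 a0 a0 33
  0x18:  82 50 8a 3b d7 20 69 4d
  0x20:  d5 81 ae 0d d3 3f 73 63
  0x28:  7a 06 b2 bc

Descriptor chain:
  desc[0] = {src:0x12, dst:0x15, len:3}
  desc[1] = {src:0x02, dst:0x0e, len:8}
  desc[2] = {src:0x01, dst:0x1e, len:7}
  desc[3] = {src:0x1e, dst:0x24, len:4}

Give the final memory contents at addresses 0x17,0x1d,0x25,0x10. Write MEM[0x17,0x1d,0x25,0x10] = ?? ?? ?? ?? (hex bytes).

MEM[0x17,0x1d,0x25,0x10] = c8 20 7e 01

[0] 0x12->0x15 len=3 : 84 d2 c8
[1] 0x02->0x0e len=8 : 7e b5 01 37 ba 6f ab d9
[2] 0x01->0x1e len=7 : 4a 7e b5 01 37 ba 6f
[3] 0x1e->0x24 len=4 : 4a 7e b5 01
query mem[0x17]=0xc8, mem[0x1d]=0x20, mem[0x25]=0x7e, mem[0x10]=0x01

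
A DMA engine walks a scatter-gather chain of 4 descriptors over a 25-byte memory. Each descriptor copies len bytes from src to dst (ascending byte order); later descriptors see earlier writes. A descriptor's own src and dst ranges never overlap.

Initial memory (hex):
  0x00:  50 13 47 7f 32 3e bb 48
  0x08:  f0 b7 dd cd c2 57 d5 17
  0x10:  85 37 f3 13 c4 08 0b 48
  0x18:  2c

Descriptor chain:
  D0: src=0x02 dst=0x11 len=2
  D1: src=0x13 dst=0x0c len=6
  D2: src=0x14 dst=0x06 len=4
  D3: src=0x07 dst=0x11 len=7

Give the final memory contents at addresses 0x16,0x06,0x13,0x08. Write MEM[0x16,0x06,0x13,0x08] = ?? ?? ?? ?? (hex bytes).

  after D0: wrote 2B at 0x11 = 477f
  after D1: wrote 6B at 0x0c = 13c4080b482c
  after D2: wrote 4B at 0x06 = c4080b48
  after D3: wrote 7B at 0x11 = 080b48ddcd13c4
query mem[0x16]=0x13, mem[0x06]=0xc4, mem[0x13]=0x48, mem[0x08]=0x0b

MEM[0x16,0x06,0x13,0x08] = 13 c4 48 0b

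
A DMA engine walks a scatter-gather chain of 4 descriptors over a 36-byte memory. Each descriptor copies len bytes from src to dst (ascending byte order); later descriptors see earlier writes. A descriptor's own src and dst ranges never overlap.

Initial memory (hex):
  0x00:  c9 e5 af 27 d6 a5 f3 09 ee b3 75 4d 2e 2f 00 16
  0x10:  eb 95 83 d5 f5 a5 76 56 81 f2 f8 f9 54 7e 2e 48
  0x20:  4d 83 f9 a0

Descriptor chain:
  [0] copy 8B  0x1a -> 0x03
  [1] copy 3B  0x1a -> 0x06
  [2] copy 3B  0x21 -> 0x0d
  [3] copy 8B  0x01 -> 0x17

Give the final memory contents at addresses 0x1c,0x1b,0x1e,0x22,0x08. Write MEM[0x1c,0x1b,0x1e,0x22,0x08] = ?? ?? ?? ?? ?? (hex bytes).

MEM[0x1c,0x1b,0x1e,0x22,0x08] = f8 54 54 f9 54

#0 dst[0x03+8] := {0xf8,0xf9,0x54,0x7e,0x2e,0x48,0x4d,0x83}
#1 dst[0x06+3] := {0xf8,0xf9,0x54}
#2 dst[0x0d+3] := {0x83,0xf9,0xa0}
#3 dst[0x17+8] := {0xe5,0xaf,0xf8,0xf9,0x54,0xf8,0xf9,0x54}
query mem[0x1c]=0xf8, mem[0x1b]=0x54, mem[0x1e]=0x54, mem[0x22]=0xf9, mem[0x08]=0x54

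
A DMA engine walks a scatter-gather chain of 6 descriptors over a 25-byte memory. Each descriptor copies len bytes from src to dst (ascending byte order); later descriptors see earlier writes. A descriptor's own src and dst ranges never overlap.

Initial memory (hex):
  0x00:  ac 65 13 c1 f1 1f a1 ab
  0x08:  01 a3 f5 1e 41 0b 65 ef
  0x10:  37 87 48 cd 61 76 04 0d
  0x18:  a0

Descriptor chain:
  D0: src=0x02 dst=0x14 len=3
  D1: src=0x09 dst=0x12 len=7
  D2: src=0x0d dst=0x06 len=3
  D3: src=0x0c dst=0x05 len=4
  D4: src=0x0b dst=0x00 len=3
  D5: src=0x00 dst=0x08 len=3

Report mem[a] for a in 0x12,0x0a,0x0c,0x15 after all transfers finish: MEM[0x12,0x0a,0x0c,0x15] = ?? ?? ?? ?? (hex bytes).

  after D0: wrote 3B at 0x14 = 13c1f1
  after D1: wrote 7B at 0x12 = a3f51e410b65ef
  after D2: wrote 3B at 0x06 = 0b65ef
  after D3: wrote 4B at 0x05 = 410b65ef
  after D4: wrote 3B at 0x00 = 1e410b
  after D5: wrote 3B at 0x08 = 1e410b
query mem[0x12]=0xa3, mem[0x0a]=0x0b, mem[0x0c]=0x41, mem[0x15]=0x41

MEM[0x12,0x0a,0x0c,0x15] = a3 0b 41 41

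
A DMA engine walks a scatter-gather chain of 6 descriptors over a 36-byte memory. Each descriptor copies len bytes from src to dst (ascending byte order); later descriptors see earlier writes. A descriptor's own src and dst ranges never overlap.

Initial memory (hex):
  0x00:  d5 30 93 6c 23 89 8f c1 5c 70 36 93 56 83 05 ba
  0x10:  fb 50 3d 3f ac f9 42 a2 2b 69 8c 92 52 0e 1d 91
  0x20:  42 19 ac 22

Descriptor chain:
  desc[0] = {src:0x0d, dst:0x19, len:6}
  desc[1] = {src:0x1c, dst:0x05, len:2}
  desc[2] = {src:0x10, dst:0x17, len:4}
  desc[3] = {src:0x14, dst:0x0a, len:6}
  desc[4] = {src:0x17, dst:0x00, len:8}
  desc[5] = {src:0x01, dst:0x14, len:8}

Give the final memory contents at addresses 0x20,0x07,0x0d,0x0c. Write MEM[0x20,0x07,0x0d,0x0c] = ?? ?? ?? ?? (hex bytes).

MEM[0x20,0x07,0x0d,0x0c] = 42 3d fb 42

D0: mem[0x19..0x1e] <- [83 05 ba fb 50 3d]
D1: mem[0x05..0x06] <- [fb 50]
D2: mem[0x17..0x1a] <- [fb 50 3d 3f]
D3: mem[0x0a..0x0f] <- [ac f9 42 fb 50 3d]
D4: mem[0x00..0x07] <- [fb 50 3d 3f ba fb 50 3d]
D5: mem[0x14..0x1b] <- [50 3d 3f ba fb 50 3d 5c]
query mem[0x20]=0x42, mem[0x07]=0x3d, mem[0x0d]=0xfb, mem[0x0c]=0x42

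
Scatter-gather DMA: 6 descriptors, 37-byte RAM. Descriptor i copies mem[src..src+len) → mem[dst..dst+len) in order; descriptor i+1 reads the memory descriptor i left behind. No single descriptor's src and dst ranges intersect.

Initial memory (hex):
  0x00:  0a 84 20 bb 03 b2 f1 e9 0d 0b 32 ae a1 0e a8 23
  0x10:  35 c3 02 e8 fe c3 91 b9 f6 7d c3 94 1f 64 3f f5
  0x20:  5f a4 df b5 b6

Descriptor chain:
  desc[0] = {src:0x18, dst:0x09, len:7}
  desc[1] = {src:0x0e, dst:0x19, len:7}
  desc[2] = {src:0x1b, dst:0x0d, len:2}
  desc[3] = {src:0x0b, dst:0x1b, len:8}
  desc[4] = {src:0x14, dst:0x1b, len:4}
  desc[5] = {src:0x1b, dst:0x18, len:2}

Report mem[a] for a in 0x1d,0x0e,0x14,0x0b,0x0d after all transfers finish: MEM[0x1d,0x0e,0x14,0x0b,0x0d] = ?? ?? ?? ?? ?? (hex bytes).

MEM[0x1d,0x0e,0x14,0x0b,0x0d] = 91 c3 fe c3 35

D0: mem[0x09..0x0f] <- [f6 7d c3 94 1f 64 3f]
D1: mem[0x19..0x1f] <- [64 3f 35 c3 02 e8 fe]
D2: mem[0x0d..0x0e] <- [35 c3]
D3: mem[0x1b..0x22] <- [c3 94 35 c3 3f 35 c3 02]
D4: mem[0x1b..0x1e] <- [fe c3 91 b9]
D5: mem[0x18..0x19] <- [fe c3]
query mem[0x1d]=0x91, mem[0x0e]=0xc3, mem[0x14]=0xfe, mem[0x0b]=0xc3, mem[0x0d]=0x35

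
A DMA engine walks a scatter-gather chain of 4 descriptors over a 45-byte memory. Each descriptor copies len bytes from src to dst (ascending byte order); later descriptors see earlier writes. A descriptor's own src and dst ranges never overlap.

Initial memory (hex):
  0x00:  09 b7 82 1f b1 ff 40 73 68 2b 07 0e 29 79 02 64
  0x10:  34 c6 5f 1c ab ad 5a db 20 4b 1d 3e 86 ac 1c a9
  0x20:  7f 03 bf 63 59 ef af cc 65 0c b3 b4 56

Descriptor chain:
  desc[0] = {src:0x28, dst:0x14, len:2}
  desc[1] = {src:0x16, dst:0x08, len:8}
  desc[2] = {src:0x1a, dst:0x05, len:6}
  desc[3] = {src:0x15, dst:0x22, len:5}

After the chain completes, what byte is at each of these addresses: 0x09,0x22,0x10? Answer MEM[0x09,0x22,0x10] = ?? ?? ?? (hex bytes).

MEM[0x09,0x22,0x10] = 1c 0c 34

D0: mem[0x14..0x15] <- [65 0c]
D1: mem[0x08..0x0f] <- [5a db 20 4b 1d 3e 86 ac]
D2: mem[0x05..0x0a] <- [1d 3e 86 ac 1c a9]
D3: mem[0x22..0x26] <- [0c 5a db 20 4b]
query mem[0x09]=0x1c, mem[0x22]=0x0c, mem[0x10]=0x34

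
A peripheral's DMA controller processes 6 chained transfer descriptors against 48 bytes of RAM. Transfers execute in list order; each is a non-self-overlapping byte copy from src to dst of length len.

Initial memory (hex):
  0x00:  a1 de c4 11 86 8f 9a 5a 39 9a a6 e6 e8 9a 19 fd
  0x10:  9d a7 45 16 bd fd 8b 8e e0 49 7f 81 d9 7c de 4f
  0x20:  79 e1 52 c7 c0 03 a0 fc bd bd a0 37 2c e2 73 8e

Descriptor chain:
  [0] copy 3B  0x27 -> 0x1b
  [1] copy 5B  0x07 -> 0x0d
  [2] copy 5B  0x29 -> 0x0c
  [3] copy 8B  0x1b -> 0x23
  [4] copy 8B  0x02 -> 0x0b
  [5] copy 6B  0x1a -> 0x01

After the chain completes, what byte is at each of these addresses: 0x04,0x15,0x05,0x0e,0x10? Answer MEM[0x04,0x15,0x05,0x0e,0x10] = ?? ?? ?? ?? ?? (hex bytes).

[0] 0x27->0x1b len=3 : fc bd bd
[1] 0x07->0x0d len=5 : 5a 39 9a a6 e6
[2] 0x29->0x0c len=5 : bd a0 37 2c e2
[3] 0x1b->0x23 len=8 : fc bd bd de 4f 79 e1 52
[4] 0x02->0x0b len=8 : c4 11 86 8f 9a 5a 39 9a
[5] 0x1a->0x01 len=6 : 7f fc bd bd de 4f
query mem[0x04]=0xbd, mem[0x15]=0xfd, mem[0x05]=0xde, mem[0x0e]=0x8f, mem[0x10]=0x5a

MEM[0x04,0x15,0x05,0x0e,0x10] = bd fd de 8f 5a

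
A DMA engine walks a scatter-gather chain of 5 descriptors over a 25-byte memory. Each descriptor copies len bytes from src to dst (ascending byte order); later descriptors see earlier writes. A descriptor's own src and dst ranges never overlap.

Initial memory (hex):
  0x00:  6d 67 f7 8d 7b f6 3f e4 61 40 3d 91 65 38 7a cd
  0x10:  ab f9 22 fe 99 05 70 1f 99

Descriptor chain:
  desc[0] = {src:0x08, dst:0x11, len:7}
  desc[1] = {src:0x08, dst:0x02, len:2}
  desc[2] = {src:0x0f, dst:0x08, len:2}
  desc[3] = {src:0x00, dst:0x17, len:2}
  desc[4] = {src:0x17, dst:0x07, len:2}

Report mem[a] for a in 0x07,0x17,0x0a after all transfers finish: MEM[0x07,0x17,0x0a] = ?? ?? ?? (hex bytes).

MEM[0x07,0x17,0x0a] = 6d 6d 3d

D0: mem[0x11..0x17] <- [61 40 3d 91 65 38 7a]
D1: mem[0x02..0x03] <- [61 40]
D2: mem[0x08..0x09] <- [cd ab]
D3: mem[0x17..0x18] <- [6d 67]
D4: mem[0x07..0x08] <- [6d 67]
query mem[0x07]=0x6d, mem[0x17]=0x6d, mem[0x0a]=0x3d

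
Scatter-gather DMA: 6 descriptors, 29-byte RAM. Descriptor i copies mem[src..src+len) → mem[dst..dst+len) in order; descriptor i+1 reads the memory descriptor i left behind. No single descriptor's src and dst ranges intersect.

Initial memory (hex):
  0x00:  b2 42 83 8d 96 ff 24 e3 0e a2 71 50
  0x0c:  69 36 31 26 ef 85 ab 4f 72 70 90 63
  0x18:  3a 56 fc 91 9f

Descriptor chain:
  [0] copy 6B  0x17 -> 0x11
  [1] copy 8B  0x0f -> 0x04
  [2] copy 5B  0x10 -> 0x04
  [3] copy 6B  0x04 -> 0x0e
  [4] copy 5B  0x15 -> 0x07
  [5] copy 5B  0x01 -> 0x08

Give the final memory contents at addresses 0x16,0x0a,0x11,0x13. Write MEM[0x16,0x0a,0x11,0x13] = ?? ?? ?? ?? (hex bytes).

D0: mem[0x11..0x16] <- [63 3a 56 fc 91 9f]
D1: mem[0x04..0x0b] <- [26 ef 63 3a 56 fc 91 9f]
D2: mem[0x04..0x08] <- [ef 63 3a 56 fc]
D3: mem[0x0e..0x13] <- [ef 63 3a 56 fc fc]
D4: mem[0x07..0x0b] <- [91 9f 63 3a 56]
D5: mem[0x08..0x0c] <- [42 83 8d ef 63]
query mem[0x16]=0x9f, mem[0x0a]=0x8d, mem[0x11]=0x56, mem[0x13]=0xfc

MEM[0x16,0x0a,0x11,0x13] = 9f 8d 56 fc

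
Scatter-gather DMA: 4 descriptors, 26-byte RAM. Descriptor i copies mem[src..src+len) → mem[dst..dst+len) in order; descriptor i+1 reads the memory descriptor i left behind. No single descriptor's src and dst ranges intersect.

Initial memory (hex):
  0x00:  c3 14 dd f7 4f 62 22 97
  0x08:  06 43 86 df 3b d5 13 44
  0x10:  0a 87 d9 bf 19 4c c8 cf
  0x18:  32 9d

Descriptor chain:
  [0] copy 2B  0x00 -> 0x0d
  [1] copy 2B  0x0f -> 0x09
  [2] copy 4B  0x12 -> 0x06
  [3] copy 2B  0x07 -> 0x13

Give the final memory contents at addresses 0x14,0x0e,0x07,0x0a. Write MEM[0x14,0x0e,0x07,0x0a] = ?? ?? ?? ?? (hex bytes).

MEM[0x14,0x0e,0x07,0x0a] = 19 14 bf 0a

  after D0: wrote 2B at 0x0d = c314
  after D1: wrote 2B at 0x09 = 440a
  after D2: wrote 4B at 0x06 = d9bf194c
  after D3: wrote 2B at 0x13 = bf19
query mem[0x14]=0x19, mem[0x0e]=0x14, mem[0x07]=0xbf, mem[0x0a]=0x0a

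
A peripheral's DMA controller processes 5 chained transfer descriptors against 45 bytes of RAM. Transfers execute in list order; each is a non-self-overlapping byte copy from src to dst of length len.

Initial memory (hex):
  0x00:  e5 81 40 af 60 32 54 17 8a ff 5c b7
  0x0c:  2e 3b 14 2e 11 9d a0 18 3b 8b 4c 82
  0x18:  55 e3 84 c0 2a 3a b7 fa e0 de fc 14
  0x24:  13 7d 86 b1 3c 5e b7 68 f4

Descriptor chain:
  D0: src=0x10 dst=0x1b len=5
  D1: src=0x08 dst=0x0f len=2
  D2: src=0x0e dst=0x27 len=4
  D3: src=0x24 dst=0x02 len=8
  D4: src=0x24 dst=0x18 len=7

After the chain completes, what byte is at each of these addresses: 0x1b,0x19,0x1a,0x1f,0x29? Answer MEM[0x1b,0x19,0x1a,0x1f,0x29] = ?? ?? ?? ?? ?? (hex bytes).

#0 dst[0x1b+5] := {0x11,0x9d,0xa0,0x18,0x3b}
#1 dst[0x0f+2] := {0x8a,0xff}
#2 dst[0x27+4] := {0x14,0x8a,0xff,0x9d}
#3 dst[0x02+8] := {0x13,0x7d,0x86,0x14,0x8a,0xff,0x9d,0x68}
#4 dst[0x18+7] := {0x13,0x7d,0x86,0x14,0x8a,0xff,0x9d}
query mem[0x1b]=0x14, mem[0x19]=0x7d, mem[0x1a]=0x86, mem[0x1f]=0x3b, mem[0x29]=0xff

MEM[0x1b,0x19,0x1a,0x1f,0x29] = 14 7d 86 3b ff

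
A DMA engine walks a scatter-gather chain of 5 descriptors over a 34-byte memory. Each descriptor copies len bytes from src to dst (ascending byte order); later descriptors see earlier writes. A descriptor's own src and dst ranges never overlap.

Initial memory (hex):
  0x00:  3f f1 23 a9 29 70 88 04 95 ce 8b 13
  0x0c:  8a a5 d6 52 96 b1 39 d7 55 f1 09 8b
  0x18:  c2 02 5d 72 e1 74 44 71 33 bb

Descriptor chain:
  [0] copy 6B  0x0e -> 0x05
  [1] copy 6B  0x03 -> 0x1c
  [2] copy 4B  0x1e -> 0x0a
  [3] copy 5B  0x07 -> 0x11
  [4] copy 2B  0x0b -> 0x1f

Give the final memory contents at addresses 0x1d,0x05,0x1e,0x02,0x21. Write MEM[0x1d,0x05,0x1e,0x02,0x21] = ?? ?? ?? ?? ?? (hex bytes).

MEM[0x1d,0x05,0x1e,0x02,0x21] = 29 d6 d6 23 b1

  after D0: wrote 6B at 0x05 = d65296b139d7
  after D1: wrote 6B at 0x1c = a929d65296b1
  after D2: wrote 4B at 0x0a = d65296b1
  after D3: wrote 5B at 0x11 = 96b139d652
  after D4: wrote 2B at 0x1f = 5296
query mem[0x1d]=0x29, mem[0x05]=0xd6, mem[0x1e]=0xd6, mem[0x02]=0x23, mem[0x21]=0xb1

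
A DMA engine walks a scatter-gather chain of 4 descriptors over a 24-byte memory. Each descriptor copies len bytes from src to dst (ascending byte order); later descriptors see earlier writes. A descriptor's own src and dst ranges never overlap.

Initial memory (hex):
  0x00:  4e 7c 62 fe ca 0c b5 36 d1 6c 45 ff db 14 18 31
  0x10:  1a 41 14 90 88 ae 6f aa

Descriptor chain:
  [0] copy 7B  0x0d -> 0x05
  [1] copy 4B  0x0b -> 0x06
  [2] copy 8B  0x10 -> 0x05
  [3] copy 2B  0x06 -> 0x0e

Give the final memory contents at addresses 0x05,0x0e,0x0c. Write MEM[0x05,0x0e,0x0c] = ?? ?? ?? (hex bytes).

[0] 0x0d->0x05 len=7 : 14 18 31 1a 41 14 90
[1] 0x0b->0x06 len=4 : 90 db 14 18
[2] 0x10->0x05 len=8 : 1a 41 14 90 88 ae 6f aa
[3] 0x06->0x0e len=2 : 41 14
query mem[0x05]=0x1a, mem[0x0e]=0x41, mem[0x0c]=0xaa

MEM[0x05,0x0e,0x0c] = 1a 41 aa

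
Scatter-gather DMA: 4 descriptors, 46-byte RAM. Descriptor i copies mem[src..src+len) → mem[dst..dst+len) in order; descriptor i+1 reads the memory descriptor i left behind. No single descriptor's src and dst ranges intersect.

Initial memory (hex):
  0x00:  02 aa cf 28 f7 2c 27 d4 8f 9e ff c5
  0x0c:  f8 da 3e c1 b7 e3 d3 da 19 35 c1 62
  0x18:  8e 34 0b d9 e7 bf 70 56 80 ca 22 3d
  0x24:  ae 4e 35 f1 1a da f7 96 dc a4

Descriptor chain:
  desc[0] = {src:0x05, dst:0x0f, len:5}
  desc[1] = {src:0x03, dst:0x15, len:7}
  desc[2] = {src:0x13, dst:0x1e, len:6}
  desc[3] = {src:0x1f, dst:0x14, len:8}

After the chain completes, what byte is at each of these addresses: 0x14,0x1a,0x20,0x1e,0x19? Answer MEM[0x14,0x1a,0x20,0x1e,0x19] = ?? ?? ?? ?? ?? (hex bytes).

MEM[0x14,0x1a,0x20,0x1e,0x19] = 19 4e 28 9e ae

#0 dst[0x0f+5] := {0x2c,0x27,0xd4,0x8f,0x9e}
#1 dst[0x15+7] := {0x28,0xf7,0x2c,0x27,0xd4,0x8f,0x9e}
#2 dst[0x1e+6] := {0x9e,0x19,0x28,0xf7,0x2c,0x27}
#3 dst[0x14+8] := {0x19,0x28,0xf7,0x2c,0x27,0xae,0x4e,0x35}
query mem[0x14]=0x19, mem[0x1a]=0x4e, mem[0x20]=0x28, mem[0x1e]=0x9e, mem[0x19]=0xae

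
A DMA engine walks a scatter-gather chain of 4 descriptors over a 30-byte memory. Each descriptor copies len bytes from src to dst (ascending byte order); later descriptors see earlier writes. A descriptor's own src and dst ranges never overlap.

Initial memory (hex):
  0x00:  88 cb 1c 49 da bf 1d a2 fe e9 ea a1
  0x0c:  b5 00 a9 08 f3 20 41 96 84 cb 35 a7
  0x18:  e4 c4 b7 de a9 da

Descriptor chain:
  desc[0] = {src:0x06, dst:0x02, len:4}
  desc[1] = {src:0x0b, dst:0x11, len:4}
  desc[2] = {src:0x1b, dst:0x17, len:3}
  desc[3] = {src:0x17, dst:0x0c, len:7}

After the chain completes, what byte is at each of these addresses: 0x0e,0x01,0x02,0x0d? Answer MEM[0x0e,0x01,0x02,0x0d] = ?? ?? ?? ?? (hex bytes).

MEM[0x0e,0x01,0x02,0x0d] = da cb 1d a9

  after D0: wrote 4B at 0x02 = 1da2fee9
  after D1: wrote 4B at 0x11 = a1b500a9
  after D2: wrote 3B at 0x17 = dea9da
  after D3: wrote 7B at 0x0c = dea9dab7dea9da
query mem[0x0e]=0xda, mem[0x01]=0xcb, mem[0x02]=0x1d, mem[0x0d]=0xa9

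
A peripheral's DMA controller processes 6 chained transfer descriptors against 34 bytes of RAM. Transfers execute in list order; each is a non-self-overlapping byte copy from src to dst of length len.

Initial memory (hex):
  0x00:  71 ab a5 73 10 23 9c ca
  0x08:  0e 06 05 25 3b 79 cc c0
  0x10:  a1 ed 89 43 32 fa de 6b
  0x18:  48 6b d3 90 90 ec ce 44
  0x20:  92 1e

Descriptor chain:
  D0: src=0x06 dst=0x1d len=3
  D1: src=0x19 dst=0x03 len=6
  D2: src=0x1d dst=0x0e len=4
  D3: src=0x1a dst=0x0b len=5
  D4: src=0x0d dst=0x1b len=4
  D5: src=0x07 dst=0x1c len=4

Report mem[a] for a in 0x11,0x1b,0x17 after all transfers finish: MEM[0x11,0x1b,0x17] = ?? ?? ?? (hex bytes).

MEM[0x11,0x1b,0x17] = 92 90 6b

D0: mem[0x1d..0x1f] <- [9c ca 0e]
D1: mem[0x03..0x08] <- [6b d3 90 90 9c ca]
D2: mem[0x0e..0x11] <- [9c ca 0e 92]
D3: mem[0x0b..0x0f] <- [d3 90 90 9c ca]
D4: mem[0x1b..0x1e] <- [90 9c ca 0e]
D5: mem[0x1c..0x1f] <- [9c ca 06 05]
query mem[0x11]=0x92, mem[0x1b]=0x90, mem[0x17]=0x6b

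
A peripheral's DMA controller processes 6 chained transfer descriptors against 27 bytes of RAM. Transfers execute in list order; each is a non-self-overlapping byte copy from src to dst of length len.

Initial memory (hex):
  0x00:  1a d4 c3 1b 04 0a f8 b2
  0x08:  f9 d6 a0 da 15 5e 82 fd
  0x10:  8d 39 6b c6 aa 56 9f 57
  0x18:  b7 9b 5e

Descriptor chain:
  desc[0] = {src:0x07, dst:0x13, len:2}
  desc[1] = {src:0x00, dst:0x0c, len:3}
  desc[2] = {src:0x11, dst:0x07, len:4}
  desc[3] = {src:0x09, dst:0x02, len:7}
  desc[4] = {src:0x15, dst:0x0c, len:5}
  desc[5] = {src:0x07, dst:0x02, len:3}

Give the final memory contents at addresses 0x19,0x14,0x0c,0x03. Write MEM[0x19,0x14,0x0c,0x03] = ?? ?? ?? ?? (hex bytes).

MEM[0x19,0x14,0x0c,0x03] = 9b f9 56 fd

[0] 0x07->0x13 len=2 : b2 f9
[1] 0x00->0x0c len=3 : 1a d4 c3
[2] 0x11->0x07 len=4 : 39 6b b2 f9
[3] 0x09->0x02 len=7 : b2 f9 da 1a d4 c3 fd
[4] 0x15->0x0c len=5 : 56 9f 57 b7 9b
[5] 0x07->0x02 len=3 : c3 fd b2
query mem[0x19]=0x9b, mem[0x14]=0xf9, mem[0x0c]=0x56, mem[0x03]=0xfd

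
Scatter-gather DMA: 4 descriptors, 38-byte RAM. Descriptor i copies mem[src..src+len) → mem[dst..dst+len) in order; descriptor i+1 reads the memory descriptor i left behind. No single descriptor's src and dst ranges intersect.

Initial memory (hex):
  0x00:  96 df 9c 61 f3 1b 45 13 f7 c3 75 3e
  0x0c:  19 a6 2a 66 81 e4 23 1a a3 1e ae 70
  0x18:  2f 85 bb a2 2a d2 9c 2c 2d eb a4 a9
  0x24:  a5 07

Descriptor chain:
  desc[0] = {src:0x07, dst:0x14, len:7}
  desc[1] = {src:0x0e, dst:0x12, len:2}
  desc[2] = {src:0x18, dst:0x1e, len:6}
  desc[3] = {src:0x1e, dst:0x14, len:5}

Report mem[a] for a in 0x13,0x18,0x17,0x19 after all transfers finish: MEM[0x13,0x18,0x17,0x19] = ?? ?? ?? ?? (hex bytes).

  after D0: wrote 7B at 0x14 = 13f7c3753e19a6
  after D1: wrote 2B at 0x12 = 2a66
  after D2: wrote 6B at 0x1e = 3e19a6a22ad2
  after D3: wrote 5B at 0x14 = 3e19a6a22a
query mem[0x13]=0x66, mem[0x18]=0x2a, mem[0x17]=0xa2, mem[0x19]=0x19

MEM[0x13,0x18,0x17,0x19] = 66 2a a2 19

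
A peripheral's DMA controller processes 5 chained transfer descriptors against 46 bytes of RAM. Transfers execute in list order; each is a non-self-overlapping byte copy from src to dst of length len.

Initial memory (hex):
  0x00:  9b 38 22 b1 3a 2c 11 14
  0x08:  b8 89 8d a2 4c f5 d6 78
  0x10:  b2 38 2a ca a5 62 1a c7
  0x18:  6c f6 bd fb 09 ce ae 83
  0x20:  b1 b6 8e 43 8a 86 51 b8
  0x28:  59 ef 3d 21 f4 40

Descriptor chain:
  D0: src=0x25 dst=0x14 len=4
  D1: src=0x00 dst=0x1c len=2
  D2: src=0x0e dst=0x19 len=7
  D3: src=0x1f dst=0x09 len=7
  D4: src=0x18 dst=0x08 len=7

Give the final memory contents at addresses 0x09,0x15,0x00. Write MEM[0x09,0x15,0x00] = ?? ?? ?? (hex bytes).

[0] 0x25->0x14 len=4 : 86 51 b8 59
[1] 0x00->0x1c len=2 : 9b 38
[2] 0x0e->0x19 len=7 : d6 78 b2 38 2a ca 86
[3] 0x1f->0x09 len=7 : 86 b1 b6 8e 43 8a 86
[4] 0x18->0x08 len=7 : 6c d6 78 b2 38 2a ca
query mem[0x09]=0xd6, mem[0x15]=0x51, mem[0x00]=0x9b

MEM[0x09,0x15,0x00] = d6 51 9b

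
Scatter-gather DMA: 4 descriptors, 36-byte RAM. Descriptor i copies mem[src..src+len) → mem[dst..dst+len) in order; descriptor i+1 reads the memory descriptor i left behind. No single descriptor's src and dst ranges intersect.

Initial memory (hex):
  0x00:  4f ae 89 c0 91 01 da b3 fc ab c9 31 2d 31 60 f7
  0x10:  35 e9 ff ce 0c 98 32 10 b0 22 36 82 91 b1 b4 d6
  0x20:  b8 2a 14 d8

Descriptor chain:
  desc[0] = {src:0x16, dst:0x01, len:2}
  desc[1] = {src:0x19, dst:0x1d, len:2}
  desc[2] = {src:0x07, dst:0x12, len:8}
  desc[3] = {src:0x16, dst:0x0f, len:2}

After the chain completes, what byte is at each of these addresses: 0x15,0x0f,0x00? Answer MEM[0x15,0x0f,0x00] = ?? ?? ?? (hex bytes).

D0: mem[0x01..0x02] <- [32 10]
D1: mem[0x1d..0x1e] <- [22 36]
D2: mem[0x12..0x19] <- [b3 fc ab c9 31 2d 31 60]
D3: mem[0x0f..0x10] <- [31 2d]
query mem[0x15]=0xc9, mem[0x0f]=0x31, mem[0x00]=0x4f

MEM[0x15,0x0f,0x00] = c9 31 4f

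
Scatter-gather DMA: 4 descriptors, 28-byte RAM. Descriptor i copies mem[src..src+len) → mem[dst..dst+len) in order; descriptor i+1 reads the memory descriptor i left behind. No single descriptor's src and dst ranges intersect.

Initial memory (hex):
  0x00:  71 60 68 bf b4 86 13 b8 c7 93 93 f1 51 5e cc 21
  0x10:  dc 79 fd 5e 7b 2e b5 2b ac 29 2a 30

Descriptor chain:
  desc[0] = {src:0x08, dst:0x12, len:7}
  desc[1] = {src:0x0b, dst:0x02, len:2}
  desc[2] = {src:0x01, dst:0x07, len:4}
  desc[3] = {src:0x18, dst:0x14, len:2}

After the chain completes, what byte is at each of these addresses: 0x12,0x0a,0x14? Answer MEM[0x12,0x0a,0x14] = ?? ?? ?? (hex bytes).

#0 dst[0x12+7] := {0xc7,0x93,0x93,0xf1,0x51,0x5e,0xcc}
#1 dst[0x02+2] := {0xf1,0x51}
#2 dst[0x07+4] := {0x60,0xf1,0x51,0xb4}
#3 dst[0x14+2] := {0xcc,0x29}
query mem[0x12]=0xc7, mem[0x0a]=0xb4, mem[0x14]=0xcc

MEM[0x12,0x0a,0x14] = c7 b4 cc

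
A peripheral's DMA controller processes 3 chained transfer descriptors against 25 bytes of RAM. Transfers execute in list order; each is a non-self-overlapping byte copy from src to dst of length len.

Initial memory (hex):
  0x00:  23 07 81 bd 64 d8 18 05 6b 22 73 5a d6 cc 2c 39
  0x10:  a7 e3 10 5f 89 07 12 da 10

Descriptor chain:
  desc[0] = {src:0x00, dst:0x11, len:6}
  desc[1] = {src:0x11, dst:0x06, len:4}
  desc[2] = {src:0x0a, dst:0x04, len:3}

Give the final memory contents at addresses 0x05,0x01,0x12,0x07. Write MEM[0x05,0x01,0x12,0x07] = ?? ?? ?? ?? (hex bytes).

MEM[0x05,0x01,0x12,0x07] = 5a 07 07 07

#0 dst[0x11+6] := {0x23,0x07,0x81,0xbd,0x64,0xd8}
#1 dst[0x06+4] := {0x23,0x07,0x81,0xbd}
#2 dst[0x04+3] := {0x73,0x5a,0xd6}
query mem[0x05]=0x5a, mem[0x01]=0x07, mem[0x12]=0x07, mem[0x07]=0x07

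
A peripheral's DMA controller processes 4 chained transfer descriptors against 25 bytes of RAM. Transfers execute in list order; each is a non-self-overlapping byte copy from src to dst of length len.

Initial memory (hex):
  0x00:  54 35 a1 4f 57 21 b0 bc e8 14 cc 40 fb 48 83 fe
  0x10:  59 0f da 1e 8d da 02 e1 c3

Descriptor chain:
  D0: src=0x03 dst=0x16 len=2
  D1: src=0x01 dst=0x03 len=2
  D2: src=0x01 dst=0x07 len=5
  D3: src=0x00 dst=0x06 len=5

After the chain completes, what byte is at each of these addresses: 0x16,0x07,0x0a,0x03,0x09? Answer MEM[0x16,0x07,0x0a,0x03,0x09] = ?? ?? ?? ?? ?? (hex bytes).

[0] 0x03->0x16 len=2 : 4f 57
[1] 0x01->0x03 len=2 : 35 a1
[2] 0x01->0x07 len=5 : 35 a1 35 a1 21
[3] 0x00->0x06 len=5 : 54 35 a1 35 a1
query mem[0x16]=0x4f, mem[0x07]=0x35, mem[0x0a]=0xa1, mem[0x03]=0x35, mem[0x09]=0x35

MEM[0x16,0x07,0x0a,0x03,0x09] = 4f 35 a1 35 35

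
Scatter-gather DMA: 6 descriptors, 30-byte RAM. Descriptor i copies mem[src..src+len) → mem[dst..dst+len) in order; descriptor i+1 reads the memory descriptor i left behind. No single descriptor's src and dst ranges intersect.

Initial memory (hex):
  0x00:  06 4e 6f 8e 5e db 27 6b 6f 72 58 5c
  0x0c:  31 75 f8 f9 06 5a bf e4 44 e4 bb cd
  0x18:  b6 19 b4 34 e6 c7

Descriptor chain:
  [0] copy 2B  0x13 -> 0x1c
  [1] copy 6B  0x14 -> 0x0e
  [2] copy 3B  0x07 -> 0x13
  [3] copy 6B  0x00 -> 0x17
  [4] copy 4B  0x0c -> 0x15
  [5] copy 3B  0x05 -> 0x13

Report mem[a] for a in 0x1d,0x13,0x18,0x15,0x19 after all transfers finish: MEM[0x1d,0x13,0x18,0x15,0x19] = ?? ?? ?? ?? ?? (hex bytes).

MEM[0x1d,0x13,0x18,0x15,0x19] = 44 db e4 6b 6f

  after D0: wrote 2B at 0x1c = e444
  after D1: wrote 6B at 0x0e = 44e4bbcdb619
  after D2: wrote 3B at 0x13 = 6b6f72
  after D3: wrote 6B at 0x17 = 064e6f8e5edb
  after D4: wrote 4B at 0x15 = 317544e4
  after D5: wrote 3B at 0x13 = db276b
query mem[0x1d]=0x44, mem[0x13]=0xdb, mem[0x18]=0xe4, mem[0x15]=0x6b, mem[0x19]=0x6f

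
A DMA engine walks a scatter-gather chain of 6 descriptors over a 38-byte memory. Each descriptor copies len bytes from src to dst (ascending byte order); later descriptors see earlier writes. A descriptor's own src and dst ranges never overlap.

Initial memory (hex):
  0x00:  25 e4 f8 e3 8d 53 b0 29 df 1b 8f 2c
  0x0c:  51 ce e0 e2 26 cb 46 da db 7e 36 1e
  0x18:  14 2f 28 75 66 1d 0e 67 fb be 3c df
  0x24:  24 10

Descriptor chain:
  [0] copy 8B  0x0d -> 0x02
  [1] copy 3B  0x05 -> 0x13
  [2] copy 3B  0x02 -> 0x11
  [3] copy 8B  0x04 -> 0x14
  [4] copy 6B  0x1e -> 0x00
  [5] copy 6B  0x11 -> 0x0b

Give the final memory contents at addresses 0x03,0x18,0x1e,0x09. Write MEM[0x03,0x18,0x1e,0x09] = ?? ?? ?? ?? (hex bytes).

MEM[0x03,0x18,0x1e,0x09] = be da 0e db

#0 dst[0x02+8] := {0xce,0xe0,0xe2,0x26,0xcb,0x46,0xda,0xdb}
#1 dst[0x13+3] := {0x26,0xcb,0x46}
#2 dst[0x11+3] := {0xce,0xe0,0xe2}
#3 dst[0x14+8] := {0xe2,0x26,0xcb,0x46,0xda,0xdb,0x8f,0x2c}
#4 dst[0x00+6] := {0x0e,0x67,0xfb,0xbe,0x3c,0xdf}
#5 dst[0x0b+6] := {0xce,0xe0,0xe2,0xe2,0x26,0xcb}
query mem[0x03]=0xbe, mem[0x18]=0xda, mem[0x1e]=0x0e, mem[0x09]=0xdb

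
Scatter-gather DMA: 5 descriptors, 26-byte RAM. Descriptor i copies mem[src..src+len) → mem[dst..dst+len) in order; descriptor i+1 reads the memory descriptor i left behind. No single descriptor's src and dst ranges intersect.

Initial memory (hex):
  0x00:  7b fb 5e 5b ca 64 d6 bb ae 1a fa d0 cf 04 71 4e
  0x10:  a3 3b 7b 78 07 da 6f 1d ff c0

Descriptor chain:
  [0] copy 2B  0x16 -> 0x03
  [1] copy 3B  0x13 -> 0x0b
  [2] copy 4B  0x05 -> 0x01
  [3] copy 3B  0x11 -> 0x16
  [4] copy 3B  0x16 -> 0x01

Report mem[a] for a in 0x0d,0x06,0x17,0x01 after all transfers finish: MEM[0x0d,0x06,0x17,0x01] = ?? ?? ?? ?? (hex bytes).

D0: mem[0x03..0x04] <- [6f 1d]
D1: mem[0x0b..0x0d] <- [78 07 da]
D2: mem[0x01..0x04] <- [64 d6 bb ae]
D3: mem[0x16..0x18] <- [3b 7b 78]
D4: mem[0x01..0x03] <- [3b 7b 78]
query mem[0x0d]=0xda, mem[0x06]=0xd6, mem[0x17]=0x7b, mem[0x01]=0x3b

MEM[0x0d,0x06,0x17,0x01] = da d6 7b 3b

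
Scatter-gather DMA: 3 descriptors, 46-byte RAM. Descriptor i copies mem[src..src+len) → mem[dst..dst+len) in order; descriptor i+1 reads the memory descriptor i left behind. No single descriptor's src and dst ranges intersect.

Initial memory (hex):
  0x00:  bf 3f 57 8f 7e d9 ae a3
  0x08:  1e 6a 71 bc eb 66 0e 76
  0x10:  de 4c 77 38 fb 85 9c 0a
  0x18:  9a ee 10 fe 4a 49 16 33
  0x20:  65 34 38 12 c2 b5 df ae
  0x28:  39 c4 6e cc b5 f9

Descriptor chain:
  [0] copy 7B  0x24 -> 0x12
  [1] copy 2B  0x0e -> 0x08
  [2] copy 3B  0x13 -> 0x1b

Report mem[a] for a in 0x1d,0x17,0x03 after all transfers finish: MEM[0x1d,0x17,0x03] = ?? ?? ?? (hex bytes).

MEM[0x1d,0x17,0x03] = ae c4 8f

[0] 0x24->0x12 len=7 : c2 b5 df ae 39 c4 6e
[1] 0x0e->0x08 len=2 : 0e 76
[2] 0x13->0x1b len=3 : b5 df ae
query mem[0x1d]=0xae, mem[0x17]=0xc4, mem[0x03]=0x8f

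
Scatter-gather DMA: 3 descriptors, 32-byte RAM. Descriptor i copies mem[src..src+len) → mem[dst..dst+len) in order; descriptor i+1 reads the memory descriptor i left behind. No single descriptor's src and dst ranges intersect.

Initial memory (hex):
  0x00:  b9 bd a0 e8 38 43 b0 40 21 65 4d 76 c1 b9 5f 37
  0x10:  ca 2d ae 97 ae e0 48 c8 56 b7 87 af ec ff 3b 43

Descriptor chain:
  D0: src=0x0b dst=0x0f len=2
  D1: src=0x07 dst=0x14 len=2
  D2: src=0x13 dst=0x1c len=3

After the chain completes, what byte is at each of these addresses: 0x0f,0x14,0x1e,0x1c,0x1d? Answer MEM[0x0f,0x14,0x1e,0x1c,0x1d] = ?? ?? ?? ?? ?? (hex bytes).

MEM[0x0f,0x14,0x1e,0x1c,0x1d] = 76 40 21 97 40

D0: mem[0x0f..0x10] <- [76 c1]
D1: mem[0x14..0x15] <- [40 21]
D2: mem[0x1c..0x1e] <- [97 40 21]
query mem[0x0f]=0x76, mem[0x14]=0x40, mem[0x1e]=0x21, mem[0x1c]=0x97, mem[0x1d]=0x40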